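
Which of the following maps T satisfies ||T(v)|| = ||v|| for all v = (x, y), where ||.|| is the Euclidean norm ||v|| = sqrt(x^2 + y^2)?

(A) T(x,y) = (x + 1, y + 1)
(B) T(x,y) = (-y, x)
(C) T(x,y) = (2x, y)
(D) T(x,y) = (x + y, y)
B

A transformation preserves a norm if ||T(v)|| = ||v|| for every v; a single vector where the norm changes rules an option out.

(A) T(x,y) = (x + 1, y + 1): v = (1, 0) has norm sqrt((1)^2 + (0)^2) = 1, but T(v) = (2, 1) has norm sqrt(5) -- not preserved.
(B) T(x,y) = (-y, x): preserves the norm -- it is an orthogonal map (a rotation/reflection), and (-y)^2 + (x)^2 simplifies to x^2 + y^2.
(C) T(x,y) = (2x, y): v = (1, 0) has norm sqrt((1)^2 + (0)^2) = 1, but T(v) = (2, 0) has norm 2 -- not preserved.
(D) T(x,y) = (x + y, y): v = (0, 1) has norm sqrt((0)^2 + (1)^2) = 1, but T(v) = (1, 1) has norm sqrt(2) -- not preserved.

Therefore the answer is (B).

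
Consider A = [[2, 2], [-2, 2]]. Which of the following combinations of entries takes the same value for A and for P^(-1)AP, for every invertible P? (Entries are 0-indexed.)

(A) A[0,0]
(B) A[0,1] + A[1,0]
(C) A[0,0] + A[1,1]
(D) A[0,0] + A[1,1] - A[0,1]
C

A[0,0] + A[1,1] is the trace of A. By the cyclic property of the trace, tr(P^(-1)AP) = tr(APP^(-1)) = tr(A), so it is the same for every matrix similar to A.

The other combinations are not similarity invariants. For example, take P = [[2, 1], [1, 1]] (det P = 1), so P^(-1) = [[1, -1], [-1, 2]] and
B = P^(-1)AP = [[8, 4], [-10, -4]].
Evaluating each option on A and on B:
(A) A[0,0]: 2 for A, 8 for B -> changes
(B) A[0,1] + A[1,0]: 0 for A, -6 for B -> changes
(C) A[0,0] + A[1,1]: 4 for A, 4 for B -> unchanged
(D) A[0,0] + A[1,1] - A[0,1]: 2 for A, 0 for B -> changes

Only (C) A[0,0] + A[1,1] = 4 survives (and it does so for every P, not just this one), so it is the invariant.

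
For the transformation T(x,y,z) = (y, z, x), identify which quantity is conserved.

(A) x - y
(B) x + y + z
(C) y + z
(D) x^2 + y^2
B

Apply T(x,y,z) = (y, z, x) to each option, i.e. replace (x, y, z) by the transformed coordinates.
Substitute the transformed coordinates into each option and compare with the original:
(A) x - y  ->  (y) - (z) = y - z   [differs from x - y: not invariant]
(B) x + y + z  ->  (y) + (z) + (x) = x + y + z   [equals x + y + z: invariant]
(C) y + z  ->  (z) + (x) = x + z   [differs from y + z: not invariant]
(D) x^2 + y^2  ->  (y)^2 + (z)^2 = y^2 + z^2   [differs from x^2 + y^2: not invariant]

Only option (B), x + y + z, is unchanged by the transformation.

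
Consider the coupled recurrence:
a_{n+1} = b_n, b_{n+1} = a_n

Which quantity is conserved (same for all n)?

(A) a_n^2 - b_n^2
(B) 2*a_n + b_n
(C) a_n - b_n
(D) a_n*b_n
D

Replace a_n by a_{n+1} = b_n and b_n by b_{n+1} = a_n in each option and simplify:
(A) a_n^2 - b_n^2  ->  (b_n)^2 - (a_n)^2 = -a_n^2 + b_n^2   [not conserved]
(B) 2*a_n + b_n  ->  2*(b_n) + (a_n) = a_n + 2*b_n   [not conserved]
(C) a_n - b_n  ->  (b_n) - (a_n) = -a_n + b_n   [not conserved]
(D) a_n*b_n  ->  (b_n)*(a_n) = a_n*b_n   [conserved]

Only (D) a_n*b_n returns to itself after one step, so it is the conserved quantity.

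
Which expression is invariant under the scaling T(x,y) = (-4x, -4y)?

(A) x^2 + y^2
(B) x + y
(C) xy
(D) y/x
D

Under the uniform scaling T(x,y) = (-4x, -4y):
Substitute the transformed coordinates into each option and compare with the original:
(A) x^2 + y^2  ->  (-4x)^2 + (-4y)^2 = 16x^2 + 16y^2   [differs from x^2 + y^2: not invariant]
(B) x + y  ->  (-4x) + (-4y) = -4x - 4y   [differs from x + y: not invariant]
(C) xy  ->  (-4x)(-4y) = 16xy   [differs from xy: not invariant]
(D) y/x  ->  (-4y)/(-4x) = y/x   [equals y/x: invariant]

Only option (D), y/x, is unchanged by the transformation.
The common factor -4 cancels in a ratio of coordinates, while sums, products and sums of squares pick up factors of -4 or 16.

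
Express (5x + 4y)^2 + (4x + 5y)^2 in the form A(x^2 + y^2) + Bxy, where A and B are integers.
41(x^2 + y^2) + 80xy

Expanding: (5x + 4y)^2 = 25x^2 + 40xy + 16y^2
(4x + 5y)^2 = 16x^2 + 40xy + 25y^2
Sum = (25+16)(x^2+y^2) + 80xy = 41(x^2 + y^2) + 80xy
This is symmetric in x and y.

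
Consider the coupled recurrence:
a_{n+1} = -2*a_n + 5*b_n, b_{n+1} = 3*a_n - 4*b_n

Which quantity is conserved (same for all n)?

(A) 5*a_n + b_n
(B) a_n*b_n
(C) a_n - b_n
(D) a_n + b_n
D

Replace a_n by a_{n+1} = -2*a_n + 5*b_n and b_n by b_{n+1} = 3*a_n - 4*b_n in each option and simplify:
(A) 5*a_n + b_n  ->  5*(-2*a_n + 5*b_n) + (3*a_n - 4*b_n) = -7*a_n + 21*b_n   [not conserved]
(B) a_n*b_n  ->  (-2*a_n + 5*b_n)*(3*a_n - 4*b_n) = -6*a_n^2 + 23*a_n*b_n - 20*b_n^2   [not conserved]
(C) a_n - b_n  ->  (-2*a_n + 5*b_n) - (3*a_n - 4*b_n) = -5*a_n + 9*b_n   [not conserved]
(D) a_n + b_n  ->  (-2*a_n + 5*b_n) + (3*a_n - 4*b_n) = a_n + b_n   [conserved]

Only (D) a_n + b_n returns to itself after one step, so it is the conserved quantity.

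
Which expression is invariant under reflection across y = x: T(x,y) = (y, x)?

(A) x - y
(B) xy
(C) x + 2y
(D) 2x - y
B

The map is reflection across y = x: T(x,y) = (y, x).
Substitute the transformed coordinates into each option and compare with the original:
(A) x - y  ->  (y) - (x) = -x + y   [differs from x - y: not invariant]
(B) xy  ->  (y)(x) = xy   [equals xy: invariant]
(C) x + 2y  ->  (y) + 2(x) = 2x + y   [differs from x + 2y: not invariant]
(D) 2x - y  ->  2(y) - (x) = -x + 2y   [differs from 2x - y: not invariant]

Only option (B), xy, is unchanged by the transformation.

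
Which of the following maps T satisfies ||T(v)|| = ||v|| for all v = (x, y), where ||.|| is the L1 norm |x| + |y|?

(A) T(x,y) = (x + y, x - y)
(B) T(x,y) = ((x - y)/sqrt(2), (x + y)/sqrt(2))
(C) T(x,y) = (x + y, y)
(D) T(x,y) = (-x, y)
D

A transformation preserves a norm if ||T(v)|| = ||v|| for every v; a single vector where the norm changes rules an option out.

(A) T(x,y) = (x + y, x - y): v = (1, 0) has norm |1| + |0| = 1, but T(v) = (1, 1) has norm 2 -- not preserved.
(B) T(x,y) = ((x - y)/sqrt(2), (x + y)/sqrt(2)): v = (1, 0) has norm |1| + |0| = 1, but T(v) = (sqrt(2)/2, sqrt(2)/2) has norm sqrt(2) -- not preserved.
(C) T(x,y) = (x + y, y): v = (0, 1) has norm |0| + |1| = 1, but T(v) = (1, 1) has norm 2 -- not preserved.
(D) T(x,y) = (-x, y): preserves the norm -- it only permutes the coordinates and/or flips signs, which leaves |x| + |y| unchanged.

Therefore the answer is (D).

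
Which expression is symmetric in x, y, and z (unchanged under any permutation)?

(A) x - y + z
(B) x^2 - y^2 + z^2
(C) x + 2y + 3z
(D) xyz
D

A symmetric expression is unchanged when the variables are permuted; here the transformation to test is the swap (x, y) -> (y, x).
A symmetric expression must survive every permutation; the single swap x <-> y already eliminates the distractors, and the keyed expression is also unchanged by x <-> z and y <-> z (each variable enters it in exactly the same way).
Substitute the transformed coordinates into each option and compare with the original:
(A) x - y + z  ->  (y) - (x) + z = -x + y + z   [differs from x - y + z: not invariant]
(B) x^2 - y^2 + z^2  ->  (y)^2 - (x)^2 + z^2 = -x^2 + y^2 + z^2   [differs from x^2 - y^2 + z^2: not invariant]
(C) x + 2y + 3z  ->  (y) + 2(x) + 3z = 2x + y + 3z   [differs from x + 2y + 3z: not invariant]
(D) xyz  ->  (y)(x)z = xyz   [equals xyz: invariant]

Only option (D), xyz, is unchanged by the transformation.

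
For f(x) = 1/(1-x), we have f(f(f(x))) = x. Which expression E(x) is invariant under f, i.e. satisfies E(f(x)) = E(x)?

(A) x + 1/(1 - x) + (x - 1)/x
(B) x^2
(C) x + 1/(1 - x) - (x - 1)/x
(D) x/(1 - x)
A

Replace x by f(x) = 1/(1 - x) in each option and simplify. As a quick numerical cross-check, also compare E(5) with E(f(5)) = E(-1/4).

(A) x + 1/(1 - x) + (x - 1)/x  ->  (1/(1 - x)) + 1/(1 - (1/(1 - x))) + ((1/(1 - x)) - 1)/(1/(1 - x)), which simplifies back to x + 1/(1 - x) + (x - 1)/x; check: E(5) = 111/20, E(-1/4) = 111/20.   [invariant]
(B) x^2  ->  (1/(1 - x))^2 = (x - 1)^(-2); check: E(5) = 25 but E(-1/4) = 1/16.   [not invariant]
(C) x + 1/(1 - x) - (x - 1)/x  ->  (1/(1 - x)) + 1/(1 - (1/(1 - x))) - ((1/(1 - x)) - 1)/(1/(1 - x)) = (x^2(1 - x) - x + (x - 1)^2)/(x(x - 1)); check: E(5) = 79/20 but E(-1/4) = -89/20.   [not invariant]
(D) x/(1 - x)  ->  (1/(1 - x))/(1 - (1/(1 - x))) = -1/x; check: E(5) = -5/4 but E(-1/4) = -1/5.   [not invariant]

Only (A) is unchanged. Indeed f(f(x)) = 1/(1 - 1/(1-x)) = (1-x)/(-x) = (x-1)/x, so E(x) = x + f(x) + f(f(x)) is the sum over the whole 3-cycle; applying f just permutes the three terms cyclically (x -> f(x) -> f(f(x)) -> x), leaving the sum unchanged.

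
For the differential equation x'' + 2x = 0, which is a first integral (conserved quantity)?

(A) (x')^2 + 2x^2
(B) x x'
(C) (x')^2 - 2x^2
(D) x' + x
A

A first integral I satisfies dI/dt = 0 along every solution. Differentiate each option and use the equation of motion:
(A) d/dt[(x')^2 + 2x^2] = 2x'x'' + 4x x' = 2x'(-2x) + 4x x' = 0
(B) d/dt[x x'] = (x')^2 + x x'' = (x')^2 - 2x^2, not identically 0
(C) d/dt[(x')^2 - 2x^2] = 2x'x'' - 4x x' = -8x x', not identically 0
(D) d/dt[x' + x] = x'' + x' = -2x + x', not identically 0

Only (A) has zero time-derivative. So the energy-like quantity (x')^2 + 2x^2 is the first integral.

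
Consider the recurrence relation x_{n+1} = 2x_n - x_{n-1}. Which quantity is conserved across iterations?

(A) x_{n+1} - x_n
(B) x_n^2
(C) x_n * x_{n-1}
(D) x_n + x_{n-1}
A

For the recurrence x_{n+1} = 2x_n - x_{n-1}:

If x_{n+1} = 2x_n - x_{n-1}, then:
x_{n+1} - x_n = x_n - x_{n-1}
The first difference is constant throughout the sequence.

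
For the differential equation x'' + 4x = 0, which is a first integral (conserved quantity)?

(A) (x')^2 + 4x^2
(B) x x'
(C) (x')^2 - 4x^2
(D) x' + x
A

A first integral I satisfies dI/dt = 0 along every solution. Differentiate each option and use the equation of motion:
(A) d/dt[(x')^2 + 4x^2] = 2x'x'' + 8x x' = 2x'(-4x) + 8x x' = 0
(B) d/dt[x x'] = (x')^2 + x x'' = (x')^2 - 4x^2, not identically 0
(C) d/dt[(x')^2 - 4x^2] = 2x'x'' - 8x x' = -16x x', not identically 0
(D) d/dt[x' + x] = x'' + x' = -4x + x', not identically 0

Only (A) has zero time-derivative. So the energy-like quantity (x')^2 + 4x^2 is the first integral.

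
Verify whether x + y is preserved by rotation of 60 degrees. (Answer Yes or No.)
No

Applying rotation by 60 degrees: x' = x*cos(60 degrees) - y*sin(60 degrees) = x/2 - sqrt(3)y/2, y' = x*sin(60 degrees) + y*cos(60 degrees) = sqrt(3)x/2 + y/2

Substituting into x + y:
(x/2 - sqrt(3)y/2) + (sqrt(3)x/2 + y/2)
= x/2 + sqrt(3)x/2 - sqrt(3)y/2 + y/2

This differs from the original expression x + y, so it is NOT invariant.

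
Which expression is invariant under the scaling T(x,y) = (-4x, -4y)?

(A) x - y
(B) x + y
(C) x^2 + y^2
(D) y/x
D

Under the uniform scaling T(x,y) = (-4x, -4y):
Substitute the transformed coordinates into each option and compare with the original:
(A) x - y  ->  (-4x) - (-4y) = -4x + 4y   [differs from x - y: not invariant]
(B) x + y  ->  (-4x) + (-4y) = -4x - 4y   [differs from x + y: not invariant]
(C) x^2 + y^2  ->  (-4x)^2 + (-4y)^2 = 16x^2 + 16y^2   [differs from x^2 + y^2: not invariant]
(D) y/x  ->  (-4y)/(-4x) = y/x   [equals y/x: invariant]

Only option (D), y/x, is unchanged by the transformation.
The common factor -4 cancels in a ratio of coordinates, while sums, products and sums of squares pick up factors of -4 or 16.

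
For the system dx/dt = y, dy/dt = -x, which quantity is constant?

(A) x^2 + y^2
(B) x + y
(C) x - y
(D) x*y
A

A first integral I satisfies dI/dt = 0 along every solution. Differentiate each option and use the equation of motion:
(A) d/dt[x^2 + y^2] = 2x*dx/dt + 2y*dy/dt = 2x*y + 2y*(-x) = 0
(B) d/dt[x + y] = y + (-x) = y - x, not identically 0
(C) d/dt[x - y] = y - (-x) = x + y, not identically 0
(D) d/dt[x*y] = (dx/dt)y + x(dy/dt) = y^2 - x^2, not identically 0

Only (A) has zero time-derivative. So x^2 + y^2 (the squared radius; trajectories are circles) is the conserved quantity.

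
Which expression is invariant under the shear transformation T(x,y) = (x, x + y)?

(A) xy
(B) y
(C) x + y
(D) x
D

Under the shear T(x,y) = (x, x + y):
Substitute the transformed coordinates into each option and compare with the original:
(A) xy  ->  (x)(x + y) = x^2 + xy   [differs from xy: not invariant]
(B) y  ->  (x + y) = x + y   [differs from y: not invariant]
(C) x + y  ->  (x) + (x + y) = 2x + y   [differs from x + y: not invariant]
(D) x  ->  (x) = x   [equals x: invariant]

Only option (D), x, is unchanged by the transformation.
A vertical shear moves points parallel to the y-axis, so the x-coordinate (and any function of x alone) is unchanged.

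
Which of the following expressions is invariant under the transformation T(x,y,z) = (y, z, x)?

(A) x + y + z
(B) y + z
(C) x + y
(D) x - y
A

Apply T(x,y,z) = (y, z, x) to each option, i.e. replace (x, y, z) by the transformed coordinates.
Substitute the transformed coordinates into each option and compare with the original:
(A) x + y + z  ->  (y) + (z) + (x) = x + y + z   [equals x + y + z: invariant]
(B) y + z  ->  (z) + (x) = x + z   [differs from y + z: not invariant]
(C) x + y  ->  (y) + (z) = y + z   [differs from x + y: not invariant]
(D) x - y  ->  (y) - (z) = y - z   [differs from x - y: not invariant]

Only option (A), x + y + z, is unchanged by the transformation.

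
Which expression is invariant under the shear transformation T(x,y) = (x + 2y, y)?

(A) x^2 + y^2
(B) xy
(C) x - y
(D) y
D

Under the shear T(x,y) = (x + 2y, y):
Substitute the transformed coordinates into each option and compare with the original:
(A) x^2 + y^2  ->  (x + 2y)^2 + (y)^2 = x^2 + 4xy + 5y^2   [differs from x^2 + y^2: not invariant]
(B) xy  ->  (x + 2y)(y) = xy + 2y^2   [differs from xy: not invariant]
(C) x - y  ->  (x + 2y) - (y) = x + y   [differs from x - y: not invariant]
(D) y  ->  (y) = y   [equals y: invariant]

Only option (D), y, is unchanged by the transformation.
A horizontal shear moves points parallel to the x-axis, so the y-coordinate (and any function of y alone) is unchanged.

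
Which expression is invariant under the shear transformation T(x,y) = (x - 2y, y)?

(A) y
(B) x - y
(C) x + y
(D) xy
A

Under the shear T(x,y) = (x - 2y, y):
Substitute the transformed coordinates into each option and compare with the original:
(A) y  ->  (y) = y   [equals y: invariant]
(B) x - y  ->  (x - 2y) - (y) = x - 3y   [differs from x - y: not invariant]
(C) x + y  ->  (x - 2y) + (y) = x - y   [differs from x + y: not invariant]
(D) xy  ->  (x - 2y)(y) = xy - 2y^2   [differs from xy: not invariant]

Only option (A), y, is unchanged by the transformation.
A horizontal shear moves points parallel to the x-axis, so the y-coordinate (and any function of y alone) is unchanged.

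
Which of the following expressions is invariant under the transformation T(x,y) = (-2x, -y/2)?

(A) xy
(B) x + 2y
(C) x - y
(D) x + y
A

An expression E(x,y) is invariant under T if E(T(x,y)) = E(x,y). Here T(x,y) = (-2x, -y/2).
Substitute the transformed coordinates into each option and compare with the original:
(A) xy  ->  (-2x)(-y/2) = xy   [equals xy: invariant]
(B) x + 2y  ->  (-2x) + 2(-y/2) = -2x - y   [differs from x + 2y: not invariant]
(C) x - y  ->  (-2x) - (-y/2) = -2x + y/2   [differs from x - y: not invariant]
(D) x + y  ->  (-2x) + (-y/2) = -2x - y/2   [differs from x + y: not invariant]

Only option (A), xy, is unchanged by the transformation.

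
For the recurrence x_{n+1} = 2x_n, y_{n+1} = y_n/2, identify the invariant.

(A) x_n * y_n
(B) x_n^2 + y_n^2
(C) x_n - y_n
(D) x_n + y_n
A

For the recurrence x_{n+1} = 2x_n, y_{n+1} = y_n/2:

x_{n+1} * y_{n+1} = (2x_n) * (y_n/2) = x_n * y_n
The product is conserved.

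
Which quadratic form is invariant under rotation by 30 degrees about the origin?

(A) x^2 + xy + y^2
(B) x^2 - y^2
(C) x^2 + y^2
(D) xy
C

Rotation by 30 degrees sends (x, y) to (sqrt(3)x/2 - y/2, x/2 + sqrt(3)y/2).
Substitute the transformed coordinates into each option and compare with the original:
(A) x^2 + xy + y^2  ->  (sqrt(3)x/2 - y/2)^2 + (sqrt(3)x/2 - y/2)(x/2 + sqrt(3)y/2) + (x/2 + sqrt(3)y/2)^2 = sqrt(3)x^2/4 + x^2 + xy/2 - sqrt(3)y^2/4 + y^2   [differs from x^2 + xy + y^2: not invariant]
(B) x^2 - y^2  ->  (sqrt(3)x/2 - y/2)^2 - (x/2 + sqrt(3)y/2)^2 = x^2/2 - sqrt(3)xy - y^2/2   [differs from x^2 - y^2: not invariant]
(C) x^2 + y^2  ->  (sqrt(3)x/2 - y/2)^2 + (x/2 + sqrt(3)y/2)^2 = x^2 + y^2   [equals x^2 + y^2: invariant]
(D) xy  ->  (sqrt(3)x/2 - y/2)(x/2 + sqrt(3)y/2) = sqrt(3)x^2/4 + xy/2 - sqrt(3)y^2/4   [differs from xy: not invariant]

Only option (C), x^2 + y^2, is unchanged by the transformation.
x^2 + y^2 is the squared distance from the origin, which rotations preserve.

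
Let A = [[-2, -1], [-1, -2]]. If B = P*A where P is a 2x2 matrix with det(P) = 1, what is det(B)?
3

By the multiplicative property of determinants, det(B) = det(P*A) = det(P) * det(A) = det(A),
so the determinant is invariant under multiplication by any determinant-1 matrix; we just need det(A).

det(A) = (-2)(-2) - (-1)(-1) = 4 - 1 = 3

Therefore det(B) = 1 * 3 = 3.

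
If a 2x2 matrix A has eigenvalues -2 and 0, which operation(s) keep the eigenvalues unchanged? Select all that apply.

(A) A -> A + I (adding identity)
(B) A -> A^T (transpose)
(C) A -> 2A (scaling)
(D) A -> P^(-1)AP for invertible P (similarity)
B and D

Eigenvalues are preserved by:
1. Similarity transformations: A -> P^(-1)AP (same characteristic polynomial)
2. Transpose: A^T has the same eigenvalues as A

Eigenvalues are NOT preserved by:
- Adding identity: eigenvalues become -2+1, 0+1
- Scaling: eigenvalues become -4, 0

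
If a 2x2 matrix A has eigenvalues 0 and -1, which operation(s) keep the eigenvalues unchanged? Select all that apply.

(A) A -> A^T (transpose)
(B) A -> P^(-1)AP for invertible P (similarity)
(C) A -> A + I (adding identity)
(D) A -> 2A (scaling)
A and B

Eigenvalues are preserved by:
1. Similarity transformations: A -> P^(-1)AP (same characteristic polynomial)
2. Transpose: A^T has the same eigenvalues as A

Eigenvalues are NOT preserved by:
- Adding identity: eigenvalues become 0+1, -1+1
- Scaling: eigenvalues become 0, -2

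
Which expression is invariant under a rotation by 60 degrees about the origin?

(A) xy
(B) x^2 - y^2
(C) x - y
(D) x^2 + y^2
D

A rotation by 60 degrees sends (x, y) to (x/2 - sqrt(3)y/2, sqrt(3)x/2 + y/2).
Substitute the transformed coordinates into each option and compare with the original:
(A) xy  ->  (x/2 - sqrt(3)y/2)(sqrt(3)x/2 + y/2) = sqrt(3)x^2/4 - xy/2 - sqrt(3)y^2/4   [differs from xy: not invariant]
(B) x^2 - y^2  ->  (x/2 - sqrt(3)y/2)^2 - (sqrt(3)x/2 + y/2)^2 = -x^2/2 - sqrt(3)xy + y^2/2   [differs from x^2 - y^2: not invariant]
(C) x - y  ->  (x/2 - sqrt(3)y/2) - (sqrt(3)x/2 + y/2) = -sqrt(3)x/2 + x/2 - sqrt(3)y/2 - y/2   [differs from x - y: not invariant]
(D) x^2 + y^2  ->  (x/2 - sqrt(3)y/2)^2 + (sqrt(3)x/2 + y/2)^2 = x^2 + y^2   [equals x^2 + y^2: invariant]

Only option (D), x^2 + y^2, is unchanged by the transformation.
Geometrically, x^2 + y^2 is the squared distance from the origin, which every rotation about the origin preserves.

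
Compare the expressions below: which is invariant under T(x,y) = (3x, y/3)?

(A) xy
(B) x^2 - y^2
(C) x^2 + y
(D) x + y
A

An expression E(x,y) is invariant under T if E(T(x,y)) = E(x,y). Here T(x,y) = (3x, y/3).
Substitute the transformed coordinates into each option and compare with the original:
(A) xy  ->  (3x)(y/3) = xy   [equals xy: invariant]
(B) x^2 - y^2  ->  (3x)^2 - (y/3)^2 = 9x^2 - y^2/9   [differs from x^2 - y^2: not invariant]
(C) x^2 + y  ->  (3x)^2 + (y/3) = 9x^2 + y/3   [differs from x^2 + y: not invariant]
(D) x + y  ->  (3x) + (y/3) = 3x + y/3   [differs from x + y: not invariant]

Only option (A), xy, is unchanged by the transformation.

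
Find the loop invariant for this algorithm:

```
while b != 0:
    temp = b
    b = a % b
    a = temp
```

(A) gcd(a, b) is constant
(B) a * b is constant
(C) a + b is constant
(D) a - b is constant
A

A loop invariant must hold before the first iteration and be re-established by every execution of the body.

(A) gcd(a, b) is constant: One iteration replaces (a, b) by (b, a mod b). Since a mod b = a - q*b for an integer q, any common divisor of a and b divides b and a mod b, and conversely; hence gcd(b, a mod b) = gcd(a, b). For instance (39, 12) -> (12, 3) keeps gcd = 3. At exit b = 0 and a = gcd of the original inputs.

The other options fail:
(B) a * b is constant: e.g. (a, b) = (39, 12) -> (12, 3): the product goes from 468 to 36.
(C) a + b is constant: e.g. (a, b) = (39, 12) -> (12, 3): the sum goes from 51 to 15.
(D) a - b is constant: e.g. (a, b) = (39, 12) -> (12, 3): the difference goes from 27 to 9.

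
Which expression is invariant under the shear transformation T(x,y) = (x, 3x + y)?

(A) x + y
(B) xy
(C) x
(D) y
C

Under the shear T(x,y) = (x, 3x + y):
Substitute the transformed coordinates into each option and compare with the original:
(A) x + y  ->  (x) + (3x + y) = 4x + y   [differs from x + y: not invariant]
(B) xy  ->  (x)(3x + y) = 3x^2 + xy   [differs from xy: not invariant]
(C) x  ->  (x) = x   [equals x: invariant]
(D) y  ->  (3x + y) = 3x + y   [differs from y: not invariant]

Only option (C), x, is unchanged by the transformation.
A vertical shear moves points parallel to the y-axis, so the x-coordinate (and any function of x alone) is unchanged.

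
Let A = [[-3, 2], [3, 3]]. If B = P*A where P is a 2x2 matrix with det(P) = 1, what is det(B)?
-15

By the multiplicative property of determinants, det(B) = det(P*A) = det(P) * det(A) = det(A),
so the determinant is invariant under multiplication by any determinant-1 matrix; we just need det(A).

det(A) = (-3)(3) - (2)(3) = -9 - 6 = -15

Therefore det(B) = 1 * (-15) = -15.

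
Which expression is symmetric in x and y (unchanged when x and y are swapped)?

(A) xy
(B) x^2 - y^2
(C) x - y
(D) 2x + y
A

A symmetric expression is unchanged when the variables are permuted; here the transformation to test is the swap (x, y) -> (y, x).
Substitute the transformed coordinates into each option and compare with the original:
(A) xy  ->  (y)(x) = xy   [equals xy: invariant]
(B) x^2 - y^2  ->  (y)^2 - (x)^2 = -x^2 + y^2   [differs from x^2 - y^2: not invariant]
(C) x - y  ->  (y) - (x) = -x + y   [differs from x - y: not invariant]
(D) 2x + y  ->  2(y) + (x) = x + 2y   [differs from 2x + y: not invariant]

Only option (A), xy, is unchanged by the transformation.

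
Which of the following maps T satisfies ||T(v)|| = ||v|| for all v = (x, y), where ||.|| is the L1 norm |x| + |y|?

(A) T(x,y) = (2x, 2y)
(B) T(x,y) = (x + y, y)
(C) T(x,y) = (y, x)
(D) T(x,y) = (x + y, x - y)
C

A transformation preserves a norm if ||T(v)|| = ||v|| for every v; a single vector where the norm changes rules an option out.

(A) T(x,y) = (2x, 2y): v = (1, 0) has norm |1| + |0| = 1, but T(v) = (2, 0) has norm 2 -- not preserved.
(B) T(x,y) = (x + y, y): v = (0, 1) has norm |0| + |1| = 1, but T(v) = (1, 1) has norm 2 -- not preserved.
(C) T(x,y) = (y, x): preserves the norm -- it only permutes the coordinates and/or flips signs, which leaves |x| + |y| unchanged.
(D) T(x,y) = (x + y, x - y): v = (1, 0) has norm |1| + |0| = 1, but T(v) = (1, 1) has norm 2 -- not preserved.

Therefore the answer is (C).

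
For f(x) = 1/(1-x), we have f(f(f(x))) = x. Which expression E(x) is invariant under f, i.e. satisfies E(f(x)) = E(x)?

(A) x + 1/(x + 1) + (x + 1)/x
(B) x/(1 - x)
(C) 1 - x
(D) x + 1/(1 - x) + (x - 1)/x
D

Replace x by f(x) = 1/(1 - x) in each option and simplify. As a quick numerical cross-check, also compare E(3) with E(f(3)) = E(-1/2).

(A) x + 1/(x + 1) + (x + 1)/x  ->  (1/(1 - x)) + 1/((1/(1 - x)) + 1) + ((1/(1 - x)) + 1)/(1/(1 - x)) = (-x^3 + 6x^2 - 11x + 7)/(x^2 - 3x + 2); check: E(3) = 55/12 but E(-1/2) = 1/2.   [not invariant]
(B) x/(1 - x)  ->  (1/(1 - x))/(1 - (1/(1 - x))) = -1/x; check: E(3) = -3/2 but E(-1/2) = -1/3.   [not invariant]
(C) 1 - x  ->  1 - (1/(1 - x)) = x/(x - 1); check: E(3) = -2 but E(-1/2) = 3/2.   [not invariant]
(D) x + 1/(1 - x) + (x - 1)/x  ->  (1/(1 - x)) + 1/(1 - (1/(1 - x))) + ((1/(1 - x)) - 1)/(1/(1 - x)), which simplifies back to x + 1/(1 - x) + (x - 1)/x; check: E(3) = 19/6, E(-1/2) = 19/6.   [invariant]

Only (D) is unchanged. Indeed f(f(x)) = 1/(1 - 1/(1-x)) = (1-x)/(-x) = (x-1)/x, so E(x) = x + f(x) + f(f(x)) is the sum over the whole 3-cycle; applying f just permutes the three terms cyclically (x -> f(x) -> f(f(x)) -> x), leaving the sum unchanged.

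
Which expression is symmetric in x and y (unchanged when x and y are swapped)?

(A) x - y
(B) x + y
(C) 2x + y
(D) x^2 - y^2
B

A symmetric expression is unchanged when the variables are permuted; here the transformation to test is the swap (x, y) -> (y, x).
Substitute the transformed coordinates into each option and compare with the original:
(A) x - y  ->  (y) - (x) = -x + y   [differs from x - y: not invariant]
(B) x + y  ->  (y) + (x) = x + y   [equals x + y: invariant]
(C) 2x + y  ->  2(y) + (x) = x + 2y   [differs from 2x + y: not invariant]
(D) x^2 - y^2  ->  (y)^2 - (x)^2 = -x^2 + y^2   [differs from x^2 - y^2: not invariant]

Only option (B), x + y, is unchanged by the transformation.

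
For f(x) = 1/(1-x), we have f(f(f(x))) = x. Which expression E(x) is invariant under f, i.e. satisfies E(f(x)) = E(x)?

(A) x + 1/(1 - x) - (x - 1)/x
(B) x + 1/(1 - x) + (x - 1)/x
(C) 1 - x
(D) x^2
B

Replace x by f(x) = 1/(1 - x) in each option and simplify. As a quick numerical cross-check, also compare E(3) with E(f(3)) = E(-1/2).

(A) x + 1/(1 - x) - (x - 1)/x  ->  (1/(1 - x)) + 1/(1 - (1/(1 - x))) - ((1/(1 - x)) - 1)/(1/(1 - x)) = (x^2(1 - x) - x + (x - 1)^2)/(x(x - 1)); check: E(3) = 11/6 but E(-1/2) = -17/6.   [not invariant]
(B) x + 1/(1 - x) + (x - 1)/x  ->  (1/(1 - x)) + 1/(1 - (1/(1 - x))) + ((1/(1 - x)) - 1)/(1/(1 - x)), which simplifies back to x + 1/(1 - x) + (x - 1)/x; check: E(3) = 19/6, E(-1/2) = 19/6.   [invariant]
(C) 1 - x  ->  1 - (1/(1 - x)) = x/(x - 1); check: E(3) = -2 but E(-1/2) = 3/2.   [not invariant]
(D) x^2  ->  (1/(1 - x))^2 = (x - 1)^(-2); check: E(3) = 9 but E(-1/2) = 1/4.   [not invariant]

Only (B) is unchanged. Indeed f(f(x)) = 1/(1 - 1/(1-x)) = (1-x)/(-x) = (x-1)/x, so E(x) = x + f(x) + f(f(x)) is the sum over the whole 3-cycle; applying f just permutes the three terms cyclically (x -> f(x) -> f(f(x)) -> x), leaving the sum unchanged.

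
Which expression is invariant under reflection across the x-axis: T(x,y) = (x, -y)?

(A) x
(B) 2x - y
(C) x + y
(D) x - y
A

The map is reflection across the x-axis: T(x,y) = (x, -y).
Substitute the transformed coordinates into each option and compare with the original:
(A) x  ->  (x) = x   [equals x: invariant]
(B) 2x - y  ->  2(x) - (-y) = 2x + y   [differs from 2x - y: not invariant]
(C) x + y  ->  (x) + (-y) = x - y   [differs from x + y: not invariant]
(D) x - y  ->  (x) - (-y) = x + y   [differs from x - y: not invariant]

Only option (A), x, is unchanged by the transformation.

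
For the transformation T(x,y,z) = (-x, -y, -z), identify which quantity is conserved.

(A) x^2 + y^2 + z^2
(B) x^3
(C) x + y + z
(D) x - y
A

Apply T(x,y,z) = (-x, -y, -z) to each option, i.e. replace (x, y, z) by the transformed coordinates.
Substitute the transformed coordinates into each option and compare with the original:
(A) x^2 + y^2 + z^2  ->  (-x)^2 + (-y)^2 + (-z)^2 = x^2 + y^2 + z^2   [equals x^2 + y^2 + z^2: invariant]
(B) x^3  ->  (-x)^3 = -x^3   [differs from x^3: not invariant]
(C) x + y + z  ->  (-x) + (-y) + (-z) = -x - y - z   [differs from x + y + z: not invariant]
(D) x - y  ->  (-x) - (-y) = -x + y   [differs from x - y: not invariant]

Only option (A), x^2 + y^2 + z^2, is unchanged by the transformation.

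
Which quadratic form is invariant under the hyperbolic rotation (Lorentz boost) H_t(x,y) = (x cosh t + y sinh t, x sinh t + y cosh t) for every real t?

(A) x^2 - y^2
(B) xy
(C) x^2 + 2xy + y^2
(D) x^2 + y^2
A

Write x' = x cosh t + y sinh t, y' = x sinh t + y cosh t and substitute into each option:
(A) x^2 - y^2: (x cosh t + y sinh t)^2 - (x sinh t + y cosh t)^2 = x^2(cosh^2 t - sinh^2 t) + 2xy(cosh t sinh t - sinh t cosh t) + y^2(sinh^2 t - cosh^2 t) = x^2 - y^2   [invariant, using cosh^2 t - sinh^2 t = 1]
(B) xy: (x cosh t + y sinh t)(x sinh t + y cosh t) = xy(cosh^2 t + sinh^2 t) + (x^2 + y^2) sinh t cosh t = xy cosh 2t + (x^2 + y^2)(sinh 2t)/2   [not invariant for t != 0]
(C) x^2 + 2xy + y^2: (x' + y')^2 with x' + y' = (x + y)(cosh t + sinh t) = (x + y)e^t, so it becomes (x + y)^2 e^(2t)   [not invariant for t != 0]
(D) x^2 + y^2: (x cosh t + y sinh t)^2 + (x sinh t + y cosh t)^2 = (x^2 + y^2)(cosh^2 t + sinh^2 t) + 4xy sinh t cosh t = (x^2 + y^2) cosh 2t + 2xy sinh 2t   [not invariant for t != 0]

Only (A) x^2 - y^2 is unchanged; it is the Minkowski form preserved by Lorentz boosts, just as x^2 + y^2 is preserved by ordinary rotations.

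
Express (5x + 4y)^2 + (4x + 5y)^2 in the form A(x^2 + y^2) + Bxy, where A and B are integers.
41(x^2 + y^2) + 80xy

Expanding: (5x + 4y)^2 = 25x^2 + 40xy + 16y^2
(4x + 5y)^2 = 16x^2 + 40xy + 25y^2
Sum = (25+16)(x^2+y^2) + 80xy = 41(x^2 + y^2) + 80xy
This is symmetric in x and y.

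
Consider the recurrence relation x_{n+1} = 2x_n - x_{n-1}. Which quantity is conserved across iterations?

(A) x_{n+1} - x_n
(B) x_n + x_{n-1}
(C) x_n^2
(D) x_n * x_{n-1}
A

For the recurrence x_{n+1} = 2x_n - x_{n-1}:

If x_{n+1} = 2x_n - x_{n-1}, then:
x_{n+1} - x_n = x_n - x_{n-1}
The first difference is constant throughout the sequence.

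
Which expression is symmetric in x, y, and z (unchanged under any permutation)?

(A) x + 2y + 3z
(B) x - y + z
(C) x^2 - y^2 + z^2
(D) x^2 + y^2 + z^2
D

A symmetric expression is unchanged when the variables are permuted; here the transformation to test is the swap (x, y) -> (y, x).
A symmetric expression must survive every permutation; the single swap x <-> y already eliminates the distractors, and the keyed expression is also unchanged by x <-> z and y <-> z (each variable enters it in exactly the same way).
Substitute the transformed coordinates into each option and compare with the original:
(A) x + 2y + 3z  ->  (y) + 2(x) + 3z = 2x + y + 3z   [differs from x + 2y + 3z: not invariant]
(B) x - y + z  ->  (y) - (x) + z = -x + y + z   [differs from x - y + z: not invariant]
(C) x^2 - y^2 + z^2  ->  (y)^2 - (x)^2 + z^2 = -x^2 + y^2 + z^2   [differs from x^2 - y^2 + z^2: not invariant]
(D) x^2 + y^2 + z^2  ->  (y)^2 + (x)^2 + z^2 = x^2 + y^2 + z^2   [equals x^2 + y^2 + z^2: invariant]

Only option (D), x^2 + y^2 + z^2, is unchanged by the transformation.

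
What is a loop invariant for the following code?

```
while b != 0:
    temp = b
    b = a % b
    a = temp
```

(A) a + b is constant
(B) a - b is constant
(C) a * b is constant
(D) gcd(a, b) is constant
D

A loop invariant must hold before the first iteration and be re-established by every execution of the body.

(D) gcd(a, b) is constant: One iteration replaces (a, b) by (b, a mod b). Since a mod b = a - q*b for an integer q, any common divisor of a and b divides b and a mod b, and conversely; hence gcd(b, a mod b) = gcd(a, b). For instance (36, 8) -> (8, 4) keeps gcd = 4. At exit b = 0 and a = gcd of the original inputs.

The other options fail:
(A) a + b is constant: e.g. (a, b) = (36, 8) -> (8, 4): the sum goes from 44 to 12.
(B) a - b is constant: e.g. (a, b) = (36, 8) -> (8, 4): the difference goes from 28 to 4.
(C) a * b is constant: e.g. (a, b) = (36, 8) -> (8, 4): the product goes from 288 to 32.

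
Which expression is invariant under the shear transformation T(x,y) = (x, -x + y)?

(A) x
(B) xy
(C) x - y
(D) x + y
A

Under the shear T(x,y) = (x, -x + y):
Substitute the transformed coordinates into each option and compare with the original:
(A) x  ->  (x) = x   [equals x: invariant]
(B) xy  ->  (x)(-x + y) = -x^2 + xy   [differs from xy: not invariant]
(C) x - y  ->  (x) - (-x + y) = 2x - y   [differs from x - y: not invariant]
(D) x + y  ->  (x) + (-x + y) = y   [differs from x + y: not invariant]

Only option (A), x, is unchanged by the transformation.
A vertical shear moves points parallel to the y-axis, so the x-coordinate (and any function of x alone) is unchanged.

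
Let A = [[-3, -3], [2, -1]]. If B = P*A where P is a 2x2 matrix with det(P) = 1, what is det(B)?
9

By the multiplicative property of determinants, det(B) = det(P*A) = det(P) * det(A) = det(A),
so the determinant is invariant under multiplication by any determinant-1 matrix; we just need det(A).

det(A) = (-3)(-1) - (-3)(2) = 3 - (-6) = 9

Therefore det(B) = 1 * 9 = 9.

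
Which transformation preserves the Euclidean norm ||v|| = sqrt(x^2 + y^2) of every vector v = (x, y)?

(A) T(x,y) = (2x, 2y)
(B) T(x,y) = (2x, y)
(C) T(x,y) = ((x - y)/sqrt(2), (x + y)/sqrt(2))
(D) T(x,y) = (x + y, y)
C

A transformation preserves a norm if ||T(v)|| = ||v|| for every v; a single vector where the norm changes rules an option out.

(A) T(x,y) = (2x, 2y): v = (1, 0) has norm sqrt((1)^2 + (0)^2) = 1, but T(v) = (2, 0) has norm 2 -- not preserved.
(B) T(x,y) = (2x, y): v = (1, 0) has norm sqrt((1)^2 + (0)^2) = 1, but T(v) = (2, 0) has norm 2 -- not preserved.
(C) T(x,y) = ((x - y)/sqrt(2), (x + y)/sqrt(2)): preserves the norm -- it is an orthogonal map (a rotation/reflection), and (sqrt(2)(x - y)/2)^2 + (sqrt(2)(x + y)/2)^2 simplifies to x^2 + y^2.
(D) T(x,y) = (x + y, y): v = (0, 1) has norm sqrt((0)^2 + (1)^2) = 1, but T(v) = (1, 1) has norm sqrt(2) -- not preserved.

Therefore the answer is (C).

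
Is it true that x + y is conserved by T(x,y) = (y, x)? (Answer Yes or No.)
Yes

Substitute T(x,y) = (y, x) into the expression and compare with the original.

Original: x + y
After applying T: (y) + (x) = x + y

This is identical to the original x + y, so the expression is invariant.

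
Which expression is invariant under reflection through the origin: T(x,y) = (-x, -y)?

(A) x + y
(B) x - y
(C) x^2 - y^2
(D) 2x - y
C

The map is reflection through the origin: T(x,y) = (-x, -y).
Substitute the transformed coordinates into each option and compare with the original:
(A) x + y  ->  (-x) + (-y) = -x - y   [differs from x + y: not invariant]
(B) x - y  ->  (-x) - (-y) = -x + y   [differs from x - y: not invariant]
(C) x^2 - y^2  ->  (-x)^2 - (-y)^2 = x^2 - y^2   [equals x^2 - y^2: invariant]
(D) 2x - y  ->  2(-x) - (-y) = -2x + y   [differs from 2x - y: not invariant]

Only option (C), x^2 - y^2, is unchanged by the transformation.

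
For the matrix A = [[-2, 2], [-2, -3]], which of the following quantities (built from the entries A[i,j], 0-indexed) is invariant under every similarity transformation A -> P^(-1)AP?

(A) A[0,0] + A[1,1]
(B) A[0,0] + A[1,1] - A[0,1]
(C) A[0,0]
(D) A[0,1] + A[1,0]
A

A[0,0] + A[1,1] is the trace of A. By the cyclic property of the trace, tr(P^(-1)AP) = tr(APP^(-1)) = tr(A), so it is the same for every matrix similar to A.

The other combinations are not similarity invariants. For example, take P = [[2, 1], [1, 1]] (det P = 1), so P^(-1) = [[1, -1], [-1, 2]] and
B = P^(-1)AP = [[5, 5], [-12, -10]].
Evaluating each option on A and on B:
(A) A[0,0] + A[1,1]: -5 for A, -5 for B -> unchanged
(B) A[0,0] + A[1,1] - A[0,1]: -7 for A, -10 for B -> changes
(C) A[0,0]: -2 for A, 5 for B -> changes
(D) A[0,1] + A[1,0]: 0 for A, -7 for B -> changes

Only (A) A[0,0] + A[1,1] = -5 survives (and it does so for every P, not just this one), so it is the invariant.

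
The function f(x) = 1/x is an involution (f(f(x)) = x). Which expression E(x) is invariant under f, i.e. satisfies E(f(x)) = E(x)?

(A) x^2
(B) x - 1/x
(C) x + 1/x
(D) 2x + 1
C

Replace x by f(x) = 1/x in each option and simplify. As a quick numerical cross-check, also compare E(4) with E(f(4)) = E(1/4).

(A) x^2  ->  (1/x)^2 = x^(-2); check: E(4) = 16 but E(1/4) = 1/16.   [not invariant]
(B) x - 1/x  ->  (1/x) - 1/(1/x) = -x + 1/x; check: E(4) = 15/4 but E(1/4) = -15/4.   [not invariant]
(C) x + 1/x  ->  (1/x) + 1/(1/x), which simplifies back to x + 1/x; check: E(4) = 17/4, E(1/4) = 17/4.   [invariant]
(D) 2x + 1  ->  2(1/x) + 1 = (x + 2)/x; check: E(4) = 9 but E(1/4) = 3/2.   [not invariant]

Only (C) is unchanged. E is symmetric under swapping x with f(x) = 1/x, which is exactly what an involution does.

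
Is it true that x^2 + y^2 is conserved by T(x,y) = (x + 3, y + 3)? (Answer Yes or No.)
No

Substitute T(x,y) = (x + 3, y + 3) into the expression and compare with the original.

Original: x^2 + y^2
After applying T: (x + 3)^2 + (y + 3)^2 = x^2 + 6x + y^2 + 6y + 18

This differs from the original x^2 + y^2 (difference: 6x + 6y + 18), so the expression is NOT invariant.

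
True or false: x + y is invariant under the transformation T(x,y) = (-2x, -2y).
False

Substitute T(x,y) = (-2x, -2y) into the expression and compare with the original.

Original: x + y
After applying T: (-2x) + (-2y) = -2x - 2y

This differs from the original x + y (difference: -3x - 3y), so the expression is NOT invariant.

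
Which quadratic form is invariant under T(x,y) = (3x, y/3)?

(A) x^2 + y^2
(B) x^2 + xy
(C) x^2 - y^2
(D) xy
D

T multiplies x by 3 and divides y by 3.
Substitute the transformed coordinates into each option and compare with the original:
(A) x^2 + y^2  ->  (3x)^2 + (y/3)^2 = 9x^2 + y^2/9   [differs from x^2 + y^2: not invariant]
(B) x^2 + xy  ->  (3x)^2 + (3x)(y/3) = 9x^2 + xy   [differs from x^2 + xy: not invariant]
(C) x^2 - y^2  ->  (3x)^2 - (y/3)^2 = 9x^2 - y^2/9   [differs from x^2 - y^2: not invariant]
(D) xy  ->  (3x)(y/3) = xy   [equals xy: invariant]

Only option (D), xy, is unchanged by the transformation.
The factors 3 and 1/3 cancel only in the pure product xy.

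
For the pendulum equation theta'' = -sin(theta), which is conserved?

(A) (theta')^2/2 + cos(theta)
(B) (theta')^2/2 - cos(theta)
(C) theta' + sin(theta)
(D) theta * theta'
B

A first integral I satisfies dI/dt = 0 along every solution. Differentiate each option and use the equation of motion:
(A) d/dt[(theta')^2/2 + cos(theta)] = theta' theta'' - sin(theta) theta' = -2 theta' sin(theta), not identically 0
(B) d/dt[(theta')^2/2 - cos(theta)] = theta' theta'' + sin(theta) theta' = theta'(-sin(theta)) + theta' sin(theta) = 0
(C) d/dt[theta' + sin(theta)] = theta'' + cos(theta) theta' = -sin(theta) + theta' cos(theta), not identically 0
(D) d/dt[theta * theta'] = (theta')^2 + theta theta'' = (theta')^2 - theta sin(theta), not identically 0

Only (B) has zero time-derivative. This is the total energy: kinetic (theta')^2/2 plus potential -cos(theta).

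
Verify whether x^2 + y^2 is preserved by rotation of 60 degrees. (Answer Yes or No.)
Yes

Applying rotation by 60 degrees: x' = x*cos(60 degrees) - y*sin(60 degrees) = x/2 - sqrt(3)y/2, y' = x*sin(60 degrees) + y*cos(60 degrees) = sqrt(3)x/2 + y/2

Substituting into x^2 + y^2:
(x/2 - sqrt(3)y/2)^2 + (sqrt(3)x/2 + y/2)^2
= x^2 + y^2

This equals the original expression x^2 + y^2, so it IS invariant.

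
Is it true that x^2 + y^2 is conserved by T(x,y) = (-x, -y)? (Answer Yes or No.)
Yes

Substitute T(x,y) = (-x, -y) into the expression and compare with the original.

Original: x^2 + y^2
After applying T: (-x)^2 + (-y)^2 = x^2 + y^2

This is identical to the original x^2 + y^2, so the expression is invariant.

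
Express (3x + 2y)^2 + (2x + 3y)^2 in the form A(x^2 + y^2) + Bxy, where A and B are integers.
13(x^2 + y^2) + 24xy

Expanding: (3x + 2y)^2 = 9x^2 + 12xy + 4y^2
(2x + 3y)^2 = 4x^2 + 12xy + 9y^2
Sum = (9+4)(x^2+y^2) + 24xy = 13(x^2 + y^2) + 24xy
This is symmetric in x and y.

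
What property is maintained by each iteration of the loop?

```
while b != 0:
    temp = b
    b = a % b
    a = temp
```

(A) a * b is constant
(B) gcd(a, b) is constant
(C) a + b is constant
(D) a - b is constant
B

A loop invariant must hold before the first iteration and be re-established by every execution of the body.

(B) gcd(a, b) is constant: One iteration replaces (a, b) by (b, a mod b). Since a mod b = a - q*b for an integer q, any common divisor of a and b divides b and a mod b, and conversely; hence gcd(b, a mod b) = gcd(a, b). For instance (38, 7) -> (7, 3) keeps gcd = 1. At exit b = 0 and a = gcd of the original inputs.

The other options fail:
(A) a * b is constant: e.g. (a, b) = (38, 7) -> (7, 3): the product goes from 266 to 21.
(C) a + b is constant: e.g. (a, b) = (38, 7) -> (7, 3): the sum goes from 45 to 10.
(D) a - b is constant: e.g. (a, b) = (38, 7) -> (7, 3): the difference goes from 31 to 4.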